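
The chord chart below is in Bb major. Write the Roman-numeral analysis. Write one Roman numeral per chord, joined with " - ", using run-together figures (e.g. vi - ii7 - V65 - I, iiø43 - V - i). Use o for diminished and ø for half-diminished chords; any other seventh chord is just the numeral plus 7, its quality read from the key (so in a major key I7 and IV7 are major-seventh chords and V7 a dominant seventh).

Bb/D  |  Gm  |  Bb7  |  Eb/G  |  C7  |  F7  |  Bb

Bb/D has root Bb, degree 1 in Bb major, so I6.
Gm has root G, degree 6 in Bb major, so vi.
Bb7: chromatic; Bb is V of IV, so V7/IV.
Eb/G: major triad on Eb = scale degree 4 → IV6.
C7: chromatic; C is V of V, so V7/V.
F7: dominant seventh chord on F = scale degree 5 → V7.
Bb has root Bb, degree 1 in Bb major, so I.

I6 - vi - V7/IV - IV6 - V7/V - V7 - I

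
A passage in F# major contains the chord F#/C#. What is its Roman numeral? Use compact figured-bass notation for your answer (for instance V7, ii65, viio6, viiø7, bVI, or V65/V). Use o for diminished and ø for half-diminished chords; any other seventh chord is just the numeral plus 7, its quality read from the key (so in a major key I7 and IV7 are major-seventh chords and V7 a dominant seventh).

I64

The pitches F#-A#-C# form a major triad rooted on F#.
In F# major, F# is the tonic; the diatonic major triad there is I.
With C# in the bass the chord is in second inversion, so the figured bass is 64.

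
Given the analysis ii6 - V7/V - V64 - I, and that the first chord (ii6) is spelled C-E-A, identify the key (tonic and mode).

The chord Am/C is a minor triad rooted on A; its label is ii6.
If A is scale degree 2 and the mode makes that degree carry a minor triad, the tonic is G and the mode is major.

G major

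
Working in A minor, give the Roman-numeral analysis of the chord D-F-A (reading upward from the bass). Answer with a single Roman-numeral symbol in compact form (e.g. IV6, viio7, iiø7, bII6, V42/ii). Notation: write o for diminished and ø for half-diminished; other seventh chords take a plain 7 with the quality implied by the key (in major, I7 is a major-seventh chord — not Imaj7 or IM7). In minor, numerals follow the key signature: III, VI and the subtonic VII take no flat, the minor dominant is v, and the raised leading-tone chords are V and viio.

iv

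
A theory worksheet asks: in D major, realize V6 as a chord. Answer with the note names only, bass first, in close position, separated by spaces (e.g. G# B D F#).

C# E A

In D major, the dominant is A, and the diatonic chord built there is a major triad.
That chord is spelled A-C#-E.
The figured bass 6 indicates first inversion, placing the third (C#) in the bass: C#-E-A.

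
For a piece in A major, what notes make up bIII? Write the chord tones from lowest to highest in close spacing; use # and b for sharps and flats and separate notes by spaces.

bIII is a major triad on the lowered third degree, borrowed from the parallel minor. In A major that root is C.
So the chord is C-E-G, a major triad.

C E G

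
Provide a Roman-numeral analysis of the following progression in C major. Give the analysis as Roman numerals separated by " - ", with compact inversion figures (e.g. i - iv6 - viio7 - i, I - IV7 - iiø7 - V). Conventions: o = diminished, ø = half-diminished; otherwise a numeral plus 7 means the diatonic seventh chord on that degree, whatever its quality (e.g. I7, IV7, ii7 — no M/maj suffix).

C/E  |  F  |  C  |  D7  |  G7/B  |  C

I6 - IV - I - V7/V - V65 - I

C/E: major triad on C = scale degree 1 → I6.
F: root F is the subdominant; major triad there is IV.
C: root C is the tonic; major triad there is I.
D7: a dominant seventh chord on D, the applied dominant of V → V7/V.
G7/B: root G is the dominant; dominant seventh chord there is V65.
C: major triad on C = scale degree 1 → I.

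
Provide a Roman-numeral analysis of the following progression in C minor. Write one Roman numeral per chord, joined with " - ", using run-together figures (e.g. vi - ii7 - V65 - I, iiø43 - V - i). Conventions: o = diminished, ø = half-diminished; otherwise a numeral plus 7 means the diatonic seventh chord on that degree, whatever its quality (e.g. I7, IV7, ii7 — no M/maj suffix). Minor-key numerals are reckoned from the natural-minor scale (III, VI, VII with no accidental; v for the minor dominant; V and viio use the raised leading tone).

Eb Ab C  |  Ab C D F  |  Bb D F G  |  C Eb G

Eb-Ab-C: root Ab is the submediant; major triad there is VI64.
Ab-C-D-F: root D is the supertonic; half-diminished seventh chord there is iiø43.
Bb-D-F-G has root G, degree 5 in C minor, so v65.
C-Eb-G: minor triad on C = scale degree 1 → i.

VI64 - iiø43 - v65 - i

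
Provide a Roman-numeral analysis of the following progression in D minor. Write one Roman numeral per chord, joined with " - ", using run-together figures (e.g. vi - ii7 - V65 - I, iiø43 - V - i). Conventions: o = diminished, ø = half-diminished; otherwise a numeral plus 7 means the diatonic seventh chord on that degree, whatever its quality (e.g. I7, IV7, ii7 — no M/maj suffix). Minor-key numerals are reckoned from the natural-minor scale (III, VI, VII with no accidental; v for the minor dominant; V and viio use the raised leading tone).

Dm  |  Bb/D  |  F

Dm: root D is the tonic; minor triad there is i.
Bb/D has root Bb, degree 6 in D minor, so VI6.
F has root F, degree 3 in D minor, so III.

i - VI6 - III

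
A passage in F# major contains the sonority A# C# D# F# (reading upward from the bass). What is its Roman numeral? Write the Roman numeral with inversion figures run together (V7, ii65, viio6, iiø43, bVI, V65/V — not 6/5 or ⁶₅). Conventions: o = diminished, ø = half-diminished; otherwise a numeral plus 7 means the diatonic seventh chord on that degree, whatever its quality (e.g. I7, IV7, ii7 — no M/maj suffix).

Stacked in thirds the chord is D#-F#-A#-C#: a minor seventh chord on D#.
D# is scale degree 6 in F# major, and a minor seventh chord on that degree is written vi7.
With A# in the bass the chord is in second inversion, so the figured bass is 43.

vi43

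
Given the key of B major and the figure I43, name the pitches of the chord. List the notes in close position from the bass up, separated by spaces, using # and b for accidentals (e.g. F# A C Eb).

F# A# B D#

In B major, the first degree is B, and the diatonic chord built there is a major seventh chord.
That chord is spelled B-D#-F#-A#.
With the 43 figure the chord is in second inversion; from the bass F# upward in close position it reads F#-A#-B-D#.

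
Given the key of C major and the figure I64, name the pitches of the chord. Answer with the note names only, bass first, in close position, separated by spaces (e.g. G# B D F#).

G C E

The numeral's case and figure indicate a major triad. In C major its root, the tonic, is C.
That chord is spelled C-E-G.
The figured bass 64 indicates second inversion, placing the fifth (G) in the bass: G-C-E.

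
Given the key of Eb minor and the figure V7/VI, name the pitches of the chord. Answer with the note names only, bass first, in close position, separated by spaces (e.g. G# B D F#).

V7/VI is a secondary dominant — the dominant seventh of VI. VI in Eb minor is Cb, so the applied chord's root is Gb, a perfect fifth above.
Building a dominant seventh chord on Gb gives Gb-Bb-Db-Fb.

Gb Bb Db Fb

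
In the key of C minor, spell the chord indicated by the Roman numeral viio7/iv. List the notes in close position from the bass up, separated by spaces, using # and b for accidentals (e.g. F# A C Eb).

The slash marks an applied leading-tone chord: viio of iv. In C minor, iv is F, so the leading tone to it is E, a half step below.
Building a fully diminished seventh chord on E gives E-G-Bb-Db.

E G Bb Db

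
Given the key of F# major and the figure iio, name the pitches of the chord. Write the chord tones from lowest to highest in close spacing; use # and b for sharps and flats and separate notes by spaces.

G# B D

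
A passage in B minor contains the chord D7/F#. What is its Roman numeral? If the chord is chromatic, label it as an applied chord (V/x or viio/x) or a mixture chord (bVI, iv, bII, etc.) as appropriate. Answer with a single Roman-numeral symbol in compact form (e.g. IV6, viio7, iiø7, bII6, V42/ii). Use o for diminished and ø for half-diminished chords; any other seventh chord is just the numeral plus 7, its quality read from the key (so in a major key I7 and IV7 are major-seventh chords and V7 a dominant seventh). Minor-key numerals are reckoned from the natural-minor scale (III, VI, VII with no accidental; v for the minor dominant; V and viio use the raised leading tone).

Stacked in thirds the chord is D-F#-A-C: a dominant seventh chord on D.
D is not a diatonic chord root with this quality in B minor, but it lies a perfect fifth above G (VI), so the chord functions as an applied dominant of VI.
With F# in the bass the chord is in first inversion, so the figured bass is 65.

V65/VI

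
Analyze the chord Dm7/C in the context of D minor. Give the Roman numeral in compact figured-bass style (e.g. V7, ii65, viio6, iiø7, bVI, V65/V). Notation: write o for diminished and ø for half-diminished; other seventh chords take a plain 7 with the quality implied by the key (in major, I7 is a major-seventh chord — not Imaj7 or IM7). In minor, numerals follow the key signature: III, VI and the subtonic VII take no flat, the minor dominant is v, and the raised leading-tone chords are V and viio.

The pitches D-F-A-C form a minor seventh chord rooted on D.
In D minor, D is the tonic; the diatonic minor seventh chord there is i7.
With C in the bass the chord is in third inversion, so the figured bass is 42.

i42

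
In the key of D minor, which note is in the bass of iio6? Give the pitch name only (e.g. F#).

G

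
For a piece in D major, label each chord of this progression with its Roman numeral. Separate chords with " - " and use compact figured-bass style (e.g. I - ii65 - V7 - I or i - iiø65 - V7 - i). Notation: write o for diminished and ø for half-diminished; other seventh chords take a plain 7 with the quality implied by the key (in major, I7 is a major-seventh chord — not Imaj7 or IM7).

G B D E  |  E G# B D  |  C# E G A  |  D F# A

G-B-D-E has root E, degree 2 in D major, so ii65.
E-G#-B-D is the secondary dominant of V (dominant seventh chord on E): V7/V.
C#-E-G-A: root A is the dominant; dominant seventh chord there is V65.
D-F#-A: major triad on D = scale degree 1 → I.

ii65 - V7/V - V65 - I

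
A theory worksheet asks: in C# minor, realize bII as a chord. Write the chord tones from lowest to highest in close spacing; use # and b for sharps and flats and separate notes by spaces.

D F# A

bII is the Neapolitan chord — a major triad on the lowered second degree. In C# minor that root is D.
So the chord is D-F#-A, a major triad.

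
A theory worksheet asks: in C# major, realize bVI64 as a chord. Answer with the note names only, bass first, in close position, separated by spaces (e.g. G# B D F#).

bVI64 is a major triad on the lowered sixth degree, borrowed from the parallel minor. In C# major that root is A.
So the chord is A-C#-E, a major triad.
With the 64 figure the chord is in second inversion; from the bass E upward in close position it reads E-A-C#.

E A C#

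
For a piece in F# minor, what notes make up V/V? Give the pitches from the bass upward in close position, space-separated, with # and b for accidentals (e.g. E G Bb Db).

G# B# D#

V/V is a secondary dominant — the dominant triad of V. V in F# minor is C#, so the applied chord's root is G#, a perfect fifth above.
Building a major triad on G# gives G#-B#-D#.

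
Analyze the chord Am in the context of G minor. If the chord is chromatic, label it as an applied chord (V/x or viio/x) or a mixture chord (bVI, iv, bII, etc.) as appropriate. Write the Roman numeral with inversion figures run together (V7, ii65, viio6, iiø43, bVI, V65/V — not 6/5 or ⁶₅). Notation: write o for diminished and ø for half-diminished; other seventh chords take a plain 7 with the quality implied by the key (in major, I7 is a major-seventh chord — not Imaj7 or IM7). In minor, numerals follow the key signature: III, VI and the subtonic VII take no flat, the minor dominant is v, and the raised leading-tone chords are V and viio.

ii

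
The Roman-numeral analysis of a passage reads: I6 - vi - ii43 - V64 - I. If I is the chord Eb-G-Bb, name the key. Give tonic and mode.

Eb major

I is given as Eb-G-Bb — a major triad with root Eb.
If Eb is scale degree 1 and the mode makes that degree carry a major triad, the tonic is Eb and the mode is major.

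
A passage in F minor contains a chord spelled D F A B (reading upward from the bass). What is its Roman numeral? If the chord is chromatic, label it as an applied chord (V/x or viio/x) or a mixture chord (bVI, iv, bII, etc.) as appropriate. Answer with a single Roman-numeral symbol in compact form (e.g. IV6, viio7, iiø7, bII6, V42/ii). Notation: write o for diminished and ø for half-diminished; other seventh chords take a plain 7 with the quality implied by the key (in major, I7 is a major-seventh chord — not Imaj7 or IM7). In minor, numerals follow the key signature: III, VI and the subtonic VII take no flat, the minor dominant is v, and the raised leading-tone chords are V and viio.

The pitches B-D-F-A form a half-diminished seventh chord rooted on B.
B sits a half step below C (V in F minor); a diminished chord there is the applied leading-tone chord of V.
With D in the bass the chord is in first inversion, so the figured bass is 65.

viiø65/V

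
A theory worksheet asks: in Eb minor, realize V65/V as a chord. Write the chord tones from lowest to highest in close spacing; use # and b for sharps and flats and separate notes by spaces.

A C Eb F

V65/V is a secondary dominant — the dominant seventh of V. V in Eb minor is Bb, so the applied chord's root is F, a perfect fifth above.
Building a dominant seventh chord on F gives F-A-C-Eb.
The figured bass 65 indicates first inversion, placing the third (A) in the bass: A-C-Eb-F.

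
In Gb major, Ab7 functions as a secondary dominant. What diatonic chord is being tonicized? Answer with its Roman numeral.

V

The chord is a dominant seventh chord on Ab.
A dominant resolves down a perfect fifth: Ab → Db. In Gb major, Db is scale degree 5, i.e. V.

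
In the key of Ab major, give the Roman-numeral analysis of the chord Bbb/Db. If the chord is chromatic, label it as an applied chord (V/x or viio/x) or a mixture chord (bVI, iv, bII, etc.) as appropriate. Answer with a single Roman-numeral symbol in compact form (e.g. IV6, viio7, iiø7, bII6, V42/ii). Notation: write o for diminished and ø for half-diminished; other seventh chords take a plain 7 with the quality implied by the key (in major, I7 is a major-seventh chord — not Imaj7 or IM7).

bII6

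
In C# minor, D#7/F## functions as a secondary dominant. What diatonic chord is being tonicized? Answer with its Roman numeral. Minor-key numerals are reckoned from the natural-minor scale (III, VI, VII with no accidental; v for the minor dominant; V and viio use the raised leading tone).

V

The chord is a dominant seventh chord on D#.
A dominant resolves down a perfect fifth: D# → G#. In C# minor, G# is scale degree 5, i.e. V.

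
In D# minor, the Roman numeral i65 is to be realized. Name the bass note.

i in D# minor has root D#; the chord is D#-F#-A#-C#.
The figure 65 means first inversion — the third is in the bass.

F#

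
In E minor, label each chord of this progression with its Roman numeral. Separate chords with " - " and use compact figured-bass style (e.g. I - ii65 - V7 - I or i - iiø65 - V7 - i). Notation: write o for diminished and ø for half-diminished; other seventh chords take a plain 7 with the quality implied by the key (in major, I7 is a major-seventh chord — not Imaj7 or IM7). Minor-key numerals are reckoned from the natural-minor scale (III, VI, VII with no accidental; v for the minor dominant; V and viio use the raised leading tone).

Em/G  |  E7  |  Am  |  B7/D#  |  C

Em/G: root E is the tonic; minor triad there is i6.
E7: a dominant seventh chord on E, the applied dominant of iv → V7/iv.
Am: root A is the subdominant; minor triad there is iv.
B7/D#: root B is the dominant; dominant seventh chord there is V65.
C has root C, degree 6 in E minor, so VI.

i6 - V7/iv - iv - V65 - VI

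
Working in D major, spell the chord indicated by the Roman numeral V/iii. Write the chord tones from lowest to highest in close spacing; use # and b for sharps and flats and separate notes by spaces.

C# E# G#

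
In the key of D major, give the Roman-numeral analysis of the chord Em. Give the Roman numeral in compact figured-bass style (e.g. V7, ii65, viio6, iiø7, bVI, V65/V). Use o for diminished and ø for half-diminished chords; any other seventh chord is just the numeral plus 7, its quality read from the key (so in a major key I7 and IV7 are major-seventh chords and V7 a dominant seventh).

The pitches E-G-B form a minor triad rooted on E.
E is scale degree 2 in D major, and a minor triad on that degree is written ii.

ii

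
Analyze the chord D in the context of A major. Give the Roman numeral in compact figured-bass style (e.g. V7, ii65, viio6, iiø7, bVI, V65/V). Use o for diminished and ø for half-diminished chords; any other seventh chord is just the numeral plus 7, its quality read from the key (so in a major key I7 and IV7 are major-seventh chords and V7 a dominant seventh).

IV

The pitches D-F#-A form a major triad rooted on D.
D is scale degree 4 in A major, and a major triad on that degree is written IV.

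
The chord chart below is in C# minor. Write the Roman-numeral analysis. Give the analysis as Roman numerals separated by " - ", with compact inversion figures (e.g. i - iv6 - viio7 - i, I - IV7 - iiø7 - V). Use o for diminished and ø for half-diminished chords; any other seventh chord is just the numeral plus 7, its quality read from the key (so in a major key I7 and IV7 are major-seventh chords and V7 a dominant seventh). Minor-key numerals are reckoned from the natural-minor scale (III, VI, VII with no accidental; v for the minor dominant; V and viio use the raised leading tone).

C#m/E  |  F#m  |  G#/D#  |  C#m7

i6 - iv - V64 - i7

C#m/E: minor triad on C# = scale degree 1 → i6.
F#m has root F#, degree 4 in C# minor, so iv.
G#/D#: major triad on G# = scale degree 5 → V64.
C#m7 has root C#, degree 1 in C# minor, so i7.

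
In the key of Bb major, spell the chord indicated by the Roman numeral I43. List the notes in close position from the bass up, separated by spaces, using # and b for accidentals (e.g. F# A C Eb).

In Bb major, the first degree is Bb, and the diatonic chord built there is a major seventh chord.
Stacking thirds from Bb gives Bb-D-F-A.
The figured bass 43 indicates second inversion, placing the fifth (F) in the bass: F-A-Bb-D.

F A Bb D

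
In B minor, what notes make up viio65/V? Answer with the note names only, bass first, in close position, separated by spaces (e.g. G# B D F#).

G# B D E#

The slash marks an applied leading-tone chord: viio of V. In B minor, V is F#, so the leading tone to it is E#, a half step below.
Building a fully diminished seventh chord on E# gives E#-G#-B-D.
The figured bass 65 indicates first inversion, placing the third (G#) in the bass: G#-B-D-E#.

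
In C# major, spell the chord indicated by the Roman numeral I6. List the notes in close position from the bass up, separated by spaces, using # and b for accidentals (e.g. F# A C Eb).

E# G# C#

In C# major, scale degree 1 is C#, and the diatonic chord built there is a major triad.
That chord is spelled C#-E#-G#.
The figured bass 6 indicates first inversion, placing the third (E#) in the bass: E#-G#-C#.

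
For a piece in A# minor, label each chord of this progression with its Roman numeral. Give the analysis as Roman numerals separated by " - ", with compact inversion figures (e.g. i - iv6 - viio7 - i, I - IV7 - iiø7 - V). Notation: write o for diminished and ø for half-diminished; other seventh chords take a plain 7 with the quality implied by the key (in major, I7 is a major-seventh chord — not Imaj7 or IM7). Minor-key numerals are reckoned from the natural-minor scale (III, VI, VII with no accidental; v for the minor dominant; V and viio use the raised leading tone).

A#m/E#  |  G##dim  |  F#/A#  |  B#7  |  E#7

A#m/E#: minor triad on A# = scale degree 1 → i64.
G##dim has root G##, degree 7 in A# minor, so viio.
F#/A#: root F# is the submediant; major triad there is VI6.
B#7: a dominant seventh chord on B#, the applied dominant of V → V7/V.
E#7: dominant seventh chord on E# = scale degree 5 → V7.

i64 - viio - VI6 - V7/V - V7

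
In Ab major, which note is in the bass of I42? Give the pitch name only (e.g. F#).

I in Ab major has root Ab; the chord is Ab-C-Eb-G.
The figure 42 means third inversion — the seventh is in the bass.

G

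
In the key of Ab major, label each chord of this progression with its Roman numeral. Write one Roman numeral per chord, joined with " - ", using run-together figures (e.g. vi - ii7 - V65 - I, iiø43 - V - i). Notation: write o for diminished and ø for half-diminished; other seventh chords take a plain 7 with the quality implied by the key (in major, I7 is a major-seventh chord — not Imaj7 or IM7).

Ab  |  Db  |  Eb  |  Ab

I - IV - V - I

Ab has root Ab, degree 1 in Ab major, so I.
Db has root Db, degree 4 in Ab major, so IV.
Eb: root Eb is the dominant; major triad there is V.
Ab: root Ab is the tonic; major triad there is I.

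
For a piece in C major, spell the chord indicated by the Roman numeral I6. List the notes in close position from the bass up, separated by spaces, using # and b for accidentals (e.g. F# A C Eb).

In C major, the tonic is C, and the diatonic chord built there is a major triad.
Stacking thirds from C gives C-E-G.
With the 6 figure the chord is in first inversion; from the bass E upward in close position it reads E-G-C.

E G C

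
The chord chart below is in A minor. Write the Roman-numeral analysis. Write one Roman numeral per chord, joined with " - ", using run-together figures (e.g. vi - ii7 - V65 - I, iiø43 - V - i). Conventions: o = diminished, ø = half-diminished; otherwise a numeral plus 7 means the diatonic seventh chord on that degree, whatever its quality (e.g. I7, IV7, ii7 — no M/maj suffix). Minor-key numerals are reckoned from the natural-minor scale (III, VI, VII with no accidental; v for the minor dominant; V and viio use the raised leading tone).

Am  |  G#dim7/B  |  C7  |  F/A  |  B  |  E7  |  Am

i - viio65 - V7/VI - VI6 - V/V - V7 - i

Am has root A, degree 1 in A minor, so i.
G#dim7/B: root G# is the leading tone; fully diminished seventh chord there is viio65.
C7 is the secondary dominant of VI (dominant seventh chord on C): V7/VI.
F/A: root F is the submediant; major triad there is VI6.
B: chromatic; B is V of V, so V/V.
E7: root E is the dominant; dominant seventh chord there is V7.
Am: root A is the tonic; minor triad there is i.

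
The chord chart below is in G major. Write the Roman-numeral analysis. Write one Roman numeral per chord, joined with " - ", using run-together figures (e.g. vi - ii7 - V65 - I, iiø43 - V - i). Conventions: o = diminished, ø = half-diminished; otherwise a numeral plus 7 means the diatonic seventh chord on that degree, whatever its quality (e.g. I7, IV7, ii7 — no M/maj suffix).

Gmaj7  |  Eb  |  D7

I7 - bVI - V7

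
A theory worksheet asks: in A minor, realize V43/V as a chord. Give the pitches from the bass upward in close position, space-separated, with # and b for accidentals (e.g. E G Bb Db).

V43/V is a secondary dominant — the dominant seventh of V. V in A minor is E, so the applied chord's root is B, a perfect fifth above.
Building a dominant seventh chord on B gives B-D#-F#-A.
With the 43 figure the chord is in second inversion; from the bass F# upward in close position it reads F#-A-B-D#.

F# A B D#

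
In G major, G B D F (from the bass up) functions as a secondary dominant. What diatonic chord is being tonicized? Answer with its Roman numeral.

The chord is a dominant seventh chord on G.
A dominant resolves down a perfect fifth: G → C. In G major, C is scale degree 4, i.e. IV.

IV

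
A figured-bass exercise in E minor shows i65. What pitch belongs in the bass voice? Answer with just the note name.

i in E minor has root E; the chord is E-G-B-D.
The figure 65 means first inversion — the third is in the bass.

G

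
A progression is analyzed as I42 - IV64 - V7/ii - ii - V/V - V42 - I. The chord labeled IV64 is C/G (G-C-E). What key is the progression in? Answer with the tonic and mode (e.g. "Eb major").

G major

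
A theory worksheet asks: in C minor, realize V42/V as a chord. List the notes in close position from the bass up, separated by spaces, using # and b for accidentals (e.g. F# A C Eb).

C D F# A

V42/V is a secondary dominant — the dominant seventh of V. V in C minor is G, so the applied chord's root is D, a perfect fifth above.
Building a dominant seventh chord on D gives D-F#-A-C.
The figured bass 42 indicates third inversion, placing the seventh (C) in the bass: C-D-F#-A.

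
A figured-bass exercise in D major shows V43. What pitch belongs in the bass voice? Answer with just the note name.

E

V in D major has root A; the chord is A-C#-E-G.
The figure 43 means second inversion — the fifth is in the bass.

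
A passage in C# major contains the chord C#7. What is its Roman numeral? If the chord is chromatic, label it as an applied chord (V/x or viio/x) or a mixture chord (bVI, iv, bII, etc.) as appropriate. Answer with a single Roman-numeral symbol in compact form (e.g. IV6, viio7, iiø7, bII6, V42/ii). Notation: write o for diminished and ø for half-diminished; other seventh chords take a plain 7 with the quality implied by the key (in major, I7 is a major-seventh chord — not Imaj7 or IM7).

V7/IV

The pitches C#-E#-G#-B form a dominant seventh chord rooted on C#.
C# is not a diatonic chord root with this quality in C# major, but it lies a perfect fifth above F# (IV), so the chord functions as an applied dominant of IV.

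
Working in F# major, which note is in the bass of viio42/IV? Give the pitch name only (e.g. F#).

G

The applied chord viio42/IV is rooted on A#: A#-C#-E-G.
The figure 42 means third inversion — the seventh is in the bass.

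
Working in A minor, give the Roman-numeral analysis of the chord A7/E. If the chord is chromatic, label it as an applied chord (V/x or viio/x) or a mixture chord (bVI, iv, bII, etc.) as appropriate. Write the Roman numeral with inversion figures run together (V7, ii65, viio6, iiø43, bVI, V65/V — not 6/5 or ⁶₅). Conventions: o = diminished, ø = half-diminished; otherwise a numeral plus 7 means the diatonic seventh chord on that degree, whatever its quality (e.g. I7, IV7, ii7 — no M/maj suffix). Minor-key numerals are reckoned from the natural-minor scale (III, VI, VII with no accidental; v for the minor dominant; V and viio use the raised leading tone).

V43/iv

Stacked in thirds the chord is A-C#-E-G: a dominant seventh chord on A.
A is not a diatonic chord root with this quality in A minor, but it lies a perfect fifth above D (iv), so the chord functions as an applied dominant of iv.
With E in the bass the chord is in second inversion, so the figured bass is 43.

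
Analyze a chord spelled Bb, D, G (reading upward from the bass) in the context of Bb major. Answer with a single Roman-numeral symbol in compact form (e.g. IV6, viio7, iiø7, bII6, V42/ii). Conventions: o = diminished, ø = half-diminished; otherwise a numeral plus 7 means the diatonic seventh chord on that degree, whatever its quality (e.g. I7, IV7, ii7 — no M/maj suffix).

vi6

The pitches G-Bb-D form a minor triad rooted on G.
G is scale degree 6 in Bb major, and a minor triad on that degree is written vi.
With Bb in the bass the chord is in first inversion, so the figured bass is 6.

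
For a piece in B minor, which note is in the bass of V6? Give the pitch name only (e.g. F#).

V in B minor has root F#; the chord is F#-A#-C#.
The figure 6 means first inversion — the third is in the bass.

A#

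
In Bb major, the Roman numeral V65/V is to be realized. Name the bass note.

E

The applied chord V65/V is rooted on C: C-E-G-Bb.
The figure 65 means first inversion — the third is in the bass.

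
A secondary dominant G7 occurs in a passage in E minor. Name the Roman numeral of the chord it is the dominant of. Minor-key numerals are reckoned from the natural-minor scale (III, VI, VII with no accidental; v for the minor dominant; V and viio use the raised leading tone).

VI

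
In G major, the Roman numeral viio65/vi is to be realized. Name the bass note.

F#

The applied chord viio65/vi is rooted on D#: D#-F#-A-C.
The figure 65 means first inversion — the third is in the bass.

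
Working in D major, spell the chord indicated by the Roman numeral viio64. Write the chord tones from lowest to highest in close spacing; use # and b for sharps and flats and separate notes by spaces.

G C# E

In D major, the seventh degree is C#, and the diatonic chord built there is a diminished triad.
Stacking thirds from C# gives C#-E-G.
The figured bass 64 indicates second inversion, placing the fifth (G) in the bass: G-C#-E.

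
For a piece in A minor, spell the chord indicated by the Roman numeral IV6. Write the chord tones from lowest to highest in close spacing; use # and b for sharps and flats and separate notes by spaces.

F# A D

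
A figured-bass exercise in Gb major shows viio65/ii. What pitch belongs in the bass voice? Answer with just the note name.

Bb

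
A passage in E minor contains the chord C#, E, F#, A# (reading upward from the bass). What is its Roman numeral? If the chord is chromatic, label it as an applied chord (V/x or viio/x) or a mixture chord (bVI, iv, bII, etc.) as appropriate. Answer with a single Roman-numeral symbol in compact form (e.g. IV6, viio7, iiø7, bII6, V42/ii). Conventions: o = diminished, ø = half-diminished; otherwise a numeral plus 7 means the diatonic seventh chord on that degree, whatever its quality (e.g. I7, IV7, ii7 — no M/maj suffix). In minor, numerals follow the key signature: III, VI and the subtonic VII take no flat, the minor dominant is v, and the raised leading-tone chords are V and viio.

Stacked in thirds the chord is F#-A#-C#-E: a dominant seventh chord on F#.
F# is not a diatonic chord root with this quality in E minor, but it lies a perfect fifth above B (V), so the chord functions as an applied dominant of V.
With C# in the bass the chord is in second inversion, so the figured bass is 43.

V43/V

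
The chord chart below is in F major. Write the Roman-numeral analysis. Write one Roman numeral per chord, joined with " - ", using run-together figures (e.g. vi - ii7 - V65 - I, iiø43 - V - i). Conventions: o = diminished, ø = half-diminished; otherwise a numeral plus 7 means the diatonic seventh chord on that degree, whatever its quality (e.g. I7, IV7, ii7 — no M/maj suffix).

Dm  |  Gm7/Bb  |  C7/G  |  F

vi - ii65 - V43 - I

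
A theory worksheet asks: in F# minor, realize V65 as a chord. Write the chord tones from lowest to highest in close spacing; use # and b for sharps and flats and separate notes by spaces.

In F# minor, the dominant is C#. The dominant is major (leading tone raised), so V is a dominant seventh chord.
That chord is spelled C#-E#-G#-B.
The figured bass 65 indicates first inversion, placing the third (E#) in the bass: E#-G#-B-C#.

E# G# B C#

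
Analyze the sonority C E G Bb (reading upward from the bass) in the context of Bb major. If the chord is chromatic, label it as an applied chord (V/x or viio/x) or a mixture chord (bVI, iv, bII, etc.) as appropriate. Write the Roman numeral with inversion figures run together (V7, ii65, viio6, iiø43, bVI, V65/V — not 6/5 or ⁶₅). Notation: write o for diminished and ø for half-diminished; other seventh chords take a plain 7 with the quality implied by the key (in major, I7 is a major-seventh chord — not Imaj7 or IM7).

V7/V

Stacked in thirds the chord is C-E-G-Bb: a dominant seventh chord on C.
C is not a diatonic chord root with this quality in Bb major, but it lies a perfect fifth above F (V), so the chord functions as an applied dominant of V.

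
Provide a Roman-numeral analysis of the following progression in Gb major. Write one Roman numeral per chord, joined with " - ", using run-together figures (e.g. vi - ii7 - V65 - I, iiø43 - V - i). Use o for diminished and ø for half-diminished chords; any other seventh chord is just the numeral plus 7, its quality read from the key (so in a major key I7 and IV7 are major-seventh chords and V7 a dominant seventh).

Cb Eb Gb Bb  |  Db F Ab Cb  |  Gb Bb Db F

IV7 - V7 - I7

Cb-Eb-Gb-Bb has root Cb, degree 4 in Gb major, so IV7.
Db-F-Ab-Cb: root Db is the dominant; dominant seventh chord there is V7.
Gb-Bb-Db-F has root Gb, degree 1 in Gb major, so I7.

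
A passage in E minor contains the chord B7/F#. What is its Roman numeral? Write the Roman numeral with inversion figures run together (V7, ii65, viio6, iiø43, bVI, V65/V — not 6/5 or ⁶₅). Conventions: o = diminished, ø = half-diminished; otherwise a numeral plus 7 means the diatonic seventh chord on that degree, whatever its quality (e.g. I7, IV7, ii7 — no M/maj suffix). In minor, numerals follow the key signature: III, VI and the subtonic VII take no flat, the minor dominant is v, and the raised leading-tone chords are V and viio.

The pitches B-D#-F#-A form a dominant seventh chord rooted on B.
In E minor, B is the dominant; the diatonic dominant seventh chord there is V7.
With F# in the bass the chord is in second inversion, so the figured bass is 43.

V43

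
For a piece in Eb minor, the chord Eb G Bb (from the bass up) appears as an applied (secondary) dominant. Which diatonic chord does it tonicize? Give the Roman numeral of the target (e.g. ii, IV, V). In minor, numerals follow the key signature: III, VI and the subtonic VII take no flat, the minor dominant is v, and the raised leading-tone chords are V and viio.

iv

The chord is a major triad on Eb.
A dominant resolves down a perfect fifth: Eb → Ab. In Eb minor, Ab is scale degree 4, i.e. iv.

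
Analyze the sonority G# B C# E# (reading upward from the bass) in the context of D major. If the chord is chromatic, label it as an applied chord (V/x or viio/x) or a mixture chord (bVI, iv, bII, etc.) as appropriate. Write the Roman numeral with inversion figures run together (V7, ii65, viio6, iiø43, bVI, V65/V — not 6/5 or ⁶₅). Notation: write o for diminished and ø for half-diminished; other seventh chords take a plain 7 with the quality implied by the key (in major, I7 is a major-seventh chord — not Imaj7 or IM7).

The pitches C#-E#-G#-B form a dominant seventh chord rooted on C#.
C# is not a diatonic chord root with this quality in D major, but it lies a perfect fifth above F# (iii), so the chord functions as an applied dominant of iii.
With G# in the bass the chord is in second inversion, so the figured bass is 43.

V43/iii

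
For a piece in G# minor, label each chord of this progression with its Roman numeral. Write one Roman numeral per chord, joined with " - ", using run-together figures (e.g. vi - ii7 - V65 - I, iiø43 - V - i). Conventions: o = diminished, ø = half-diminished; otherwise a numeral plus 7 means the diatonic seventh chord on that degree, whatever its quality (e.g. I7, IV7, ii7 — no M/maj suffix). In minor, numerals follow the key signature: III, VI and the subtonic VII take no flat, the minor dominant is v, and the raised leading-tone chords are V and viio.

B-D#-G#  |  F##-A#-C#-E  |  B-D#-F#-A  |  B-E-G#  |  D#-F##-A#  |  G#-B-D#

i6 - viio7 - V7/VI - VI64 - V - i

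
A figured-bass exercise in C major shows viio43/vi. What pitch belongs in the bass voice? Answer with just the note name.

The applied chord viio43/vi is rooted on G#: G#-B-D-F.
The figure 43 means second inversion — the fifth is in the bass.

D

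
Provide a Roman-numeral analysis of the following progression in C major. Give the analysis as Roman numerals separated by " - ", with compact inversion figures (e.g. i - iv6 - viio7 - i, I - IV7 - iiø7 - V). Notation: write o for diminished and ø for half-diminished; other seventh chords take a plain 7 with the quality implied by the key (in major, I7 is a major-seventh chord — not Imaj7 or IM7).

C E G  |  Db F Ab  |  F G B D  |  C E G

C-E-G: root C is the tonic; major triad there is I.
Db-F-Ab: Db with this quality isn't in the key; a major triad on b2 is the Neapolitan chord, bII.
F-G-B-D: dominant seventh chord on G = scale degree 5 → V42.
C-E-G: major triad on C = scale degree 1 → I.

I - bII - V42 - I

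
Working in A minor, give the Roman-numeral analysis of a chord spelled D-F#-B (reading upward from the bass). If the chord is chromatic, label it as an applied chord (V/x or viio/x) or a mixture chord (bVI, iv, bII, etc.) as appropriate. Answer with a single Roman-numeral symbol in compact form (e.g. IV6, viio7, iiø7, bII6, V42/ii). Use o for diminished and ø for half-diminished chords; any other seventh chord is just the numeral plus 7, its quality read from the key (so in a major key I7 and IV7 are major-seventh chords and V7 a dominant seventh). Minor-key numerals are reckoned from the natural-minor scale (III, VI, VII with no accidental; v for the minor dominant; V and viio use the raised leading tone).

ii6

The pitches B-D-F# form a minor triad rooted on B.
B is the second degree of A minor. This is the minor supertonic, borrowed from the parallel major (the Dorian ii).
With D in the bass the chord is in first inversion, so the figured bass is 6.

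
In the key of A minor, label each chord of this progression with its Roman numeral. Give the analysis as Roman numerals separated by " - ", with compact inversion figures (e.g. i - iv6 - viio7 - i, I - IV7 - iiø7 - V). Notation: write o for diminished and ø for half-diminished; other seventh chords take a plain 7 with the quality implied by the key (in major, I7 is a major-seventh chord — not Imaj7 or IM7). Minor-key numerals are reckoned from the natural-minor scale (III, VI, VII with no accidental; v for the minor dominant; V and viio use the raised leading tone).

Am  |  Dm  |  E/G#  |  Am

i - iv - V6 - i

Am: root A is the tonic; minor triad there is i.
Dm: root D is the subdominant; minor triad there is iv.
E/G#: major triad on E = scale degree 5 → V6.
Am: root A is the tonic; minor triad there is i.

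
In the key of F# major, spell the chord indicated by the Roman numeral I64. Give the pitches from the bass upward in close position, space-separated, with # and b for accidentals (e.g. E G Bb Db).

C# F# A#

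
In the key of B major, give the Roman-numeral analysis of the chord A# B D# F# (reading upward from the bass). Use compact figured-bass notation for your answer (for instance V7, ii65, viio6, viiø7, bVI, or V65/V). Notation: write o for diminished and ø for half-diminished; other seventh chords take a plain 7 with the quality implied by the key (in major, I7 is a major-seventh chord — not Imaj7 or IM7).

I42

The pitches B-D#-F#-A# form a major seventh chord rooted on B.
B is scale degree 1 in B major, and a major seventh chord on that degree is written I7.
With A# in the bass the chord is in third inversion, so the figured bass is 42.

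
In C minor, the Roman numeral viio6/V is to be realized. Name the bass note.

The applied chord viio6/V is rooted on F#: F#-A-C.
The figure 6 means first inversion — the third is in the bass.

A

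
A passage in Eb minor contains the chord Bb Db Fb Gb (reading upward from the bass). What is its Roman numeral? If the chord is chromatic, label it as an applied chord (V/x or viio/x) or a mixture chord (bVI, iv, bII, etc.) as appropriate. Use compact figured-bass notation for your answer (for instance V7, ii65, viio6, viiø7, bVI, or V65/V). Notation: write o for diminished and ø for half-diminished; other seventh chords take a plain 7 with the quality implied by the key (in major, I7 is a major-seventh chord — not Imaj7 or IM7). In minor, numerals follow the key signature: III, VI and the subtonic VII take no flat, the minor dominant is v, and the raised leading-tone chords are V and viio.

V65/VI

The pitches Gb-Bb-Db-Fb form a dominant seventh chord rooted on Gb.
Gb is not a diatonic chord root with this quality in Eb minor, but it lies a perfect fifth above Cb (VI), so the chord functions as an applied dominant of VI.
With Bb in the bass the chord is in first inversion, so the figured bass is 65.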